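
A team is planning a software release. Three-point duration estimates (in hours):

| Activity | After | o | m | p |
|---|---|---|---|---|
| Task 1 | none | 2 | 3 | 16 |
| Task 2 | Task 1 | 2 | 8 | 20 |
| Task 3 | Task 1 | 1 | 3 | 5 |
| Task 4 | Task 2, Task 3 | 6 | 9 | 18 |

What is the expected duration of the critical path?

24 hours

te_Task 1 = (2 + 4·3 + 16)/6 = 30/6 = 5
te_Task 2 = (2 + 4·8 + 20)/6 = 54/6 = 9
te_Task 3 = (1 + 4·3 + 5)/6 = 18/6 = 3
te_Task 4 = (6 + 4·9 + 18)/6 = 60/6 = 10

Forward pass:
ES_Task 1 = 0; EF_Task 1 = 5
ES_Task 2 = 5; EF_Task 2 = 5+9 = 14
ES_Task 3 = 5; EF_Task 3 = 5+3 = 8
ES_Task 4 = max(EF_Task 2=14, EF_Task 3=8) = 14; EF_Task 4 = 14+10 = 24
Expected project duration μ = 24 hours. Critical path: Task 1 → Task 2 → Task 4.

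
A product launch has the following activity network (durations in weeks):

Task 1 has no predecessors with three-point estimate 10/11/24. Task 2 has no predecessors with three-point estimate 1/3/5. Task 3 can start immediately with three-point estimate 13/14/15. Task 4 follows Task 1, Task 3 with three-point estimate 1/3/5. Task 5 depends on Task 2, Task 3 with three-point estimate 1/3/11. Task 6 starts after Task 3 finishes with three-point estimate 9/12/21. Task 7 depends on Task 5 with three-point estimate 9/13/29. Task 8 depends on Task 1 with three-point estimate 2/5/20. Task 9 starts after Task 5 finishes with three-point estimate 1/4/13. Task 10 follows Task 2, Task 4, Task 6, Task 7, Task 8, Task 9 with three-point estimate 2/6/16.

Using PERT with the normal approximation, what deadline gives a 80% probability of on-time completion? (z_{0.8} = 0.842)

te_Task 1 = (10 + 4·11 + 24)/6 = 78/6 = 13; σ²_Task 1 = ((24−10)/6)² = 5.444
te_Task 2 = (1 + 4·3 + 5)/6 = 18/6 = 3; σ²_Task 2 = ((5−1)/6)² = 0.444
te_Task 3 = (13 + 4·14 + 15)/6 = 84/6 = 14; σ²_Task 3 = ((15−13)/6)² = 0.111
te_Task 4 = (1 + 4·3 + 5)/6 = 18/6 = 3; σ²_Task 4 = ((5−1)/6)² = 0.444
te_Task 5 = (1 + 4·3 + 11)/6 = 24/6 = 4; σ²_Task 5 = ((11−1)/6)² = 2.778
te_Task 6 = (9 + 4·12 + 21)/6 = 78/6 = 13; σ²_Task 6 = ((21−9)/6)² = 4.000
te_Task 7 = (9 + 4·13 + 29)/6 = 90/6 = 15; σ²_Task 7 = ((29−9)/6)² = 11.111
te_Task 8 = (2 + 4·5 + 20)/6 = 42/6 = 7; σ²_Task 8 = ((20−2)/6)² = 9.000
te_Task 9 = (1 + 4·4 + 13)/6 = 30/6 = 5; σ²_Task 9 = ((13−1)/6)² = 4.000
te_Task 10 = (2 + 4·6 + 16)/6 = 42/6 = 7; σ²_Task 10 = ((16−2)/6)² = 5.444

Forward pass:
ES_Task 1 = 0; EF_Task 1 = 13
ES_Task 2 = 0; EF_Task 2 = 3
ES_Task 3 = 0; EF_Task 3 = 14
ES_Task 4 = max(EF_Task 1=13, EF_Task 3=14) = 14; EF_Task 4 = 14+3 = 17
ES_Task 5 = max(EF_Task 2=3, EF_Task 3=14) = 14; EF_Task 5 = 14+4 = 18
ES_Task 6 = 14; EF_Task 6 = 14+13 = 27
ES_Task 7 = 18; EF_Task 7 = 18+15 = 33
ES_Task 8 = 13; EF_Task 8 = 13+7 = 20
ES_Task 9 = 18; EF_Task 9 = 18+5 = 23
ES_Task 10 = max(EF_Task 2=3, EF_Task 4=17, EF_Task 6=27, EF_Task 7=33, EF_Task 8=20, EF_Task 9=23) = 33; EF_Task 10 = 33+7 = 40
Expected project duration μ = 40 weeks. Critical path: Task 3 → Task 5 → Task 7 → Task 10.

Variance along critical path = 0.111 + 2.778 + 11.111 + 5.444 = 19.444; σ = 4.410 weeks.
D = μ + z·σ = 40 + 0.842·4.410 = 43.7 weeks

43.7 weeks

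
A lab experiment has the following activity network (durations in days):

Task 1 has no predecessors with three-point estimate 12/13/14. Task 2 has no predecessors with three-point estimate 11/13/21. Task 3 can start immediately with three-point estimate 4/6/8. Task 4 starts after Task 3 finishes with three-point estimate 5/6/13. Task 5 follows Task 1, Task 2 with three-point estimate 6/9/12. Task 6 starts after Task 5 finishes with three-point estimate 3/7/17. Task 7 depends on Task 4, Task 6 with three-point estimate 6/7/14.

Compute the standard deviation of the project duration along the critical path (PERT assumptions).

te_Task 1 = (12 + 4·13 + 14)/6 = 78/6 = 13; σ²_Task 1 = ((14−12)/6)² = 0.111
te_Task 2 = (11 + 4·13 + 21)/6 = 84/6 = 14; σ²_Task 2 = ((21−11)/6)² = 2.778
te_Task 3 = (4 + 4·6 + 8)/6 = 36/6 = 6; σ²_Task 3 = ((8−4)/6)² = 0.444
te_Task 4 = (5 + 4·6 + 13)/6 = 42/6 = 7; σ²_Task 4 = ((13−5)/6)² = 1.778
te_Task 5 = (6 + 4·9 + 12)/6 = 54/6 = 9; σ²_Task 5 = ((12−6)/6)² = 1.000
te_Task 6 = (3 + 4·7 + 17)/6 = 48/6 = 8; σ²_Task 6 = ((17−3)/6)² = 5.444
te_Task 7 = (6 + 4·7 + 14)/6 = 48/6 = 8; σ²_Task 7 = ((14−6)/6)² = 1.778

Forward pass:
ES_Task 1 = 0; EF_Task 1 = 13
ES_Task 2 = 0; EF_Task 2 = 14
ES_Task 3 = 0; EF_Task 3 = 6
ES_Task 4 = 6; EF_Task 4 = 6+7 = 13
ES_Task 5 = max(EF_Task 1=13, EF_Task 2=14) = 14; EF_Task 5 = 14+9 = 23
ES_Task 6 = 23; EF_Task 6 = 23+8 = 31
ES_Task 7 = max(EF_Task 4=13, EF_Task 6=31) = 31; EF_Task 7 = 31+8 = 39
Expected project duration μ = 39 days. Critical path: Task 2 → Task 5 → Task 6 → Task 7.

Variance along critical path = 2.778 + 1.000 + 5.444 + 1.778 = 11.000
σ = √11.000 = 3.317 days

3.32 days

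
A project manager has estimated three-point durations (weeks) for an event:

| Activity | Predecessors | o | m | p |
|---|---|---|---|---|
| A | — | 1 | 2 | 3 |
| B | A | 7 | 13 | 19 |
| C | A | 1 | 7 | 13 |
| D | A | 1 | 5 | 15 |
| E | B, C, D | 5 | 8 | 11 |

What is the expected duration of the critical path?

23 weeks

te_A = (1 + 4·2 + 3)/6 = 12/6 = 2
te_B = (7 + 4·13 + 19)/6 = 78/6 = 13
te_C = (1 + 4·7 + 13)/6 = 42/6 = 7
te_D = (1 + 4·5 + 15)/6 = 36/6 = 6
te_E = (5 + 4·8 + 11)/6 = 48/6 = 8

Forward pass:
ES_A = 0; EF_A = 2
ES_B = 2; EF_B = 2+13 = 15
ES_C = 2; EF_C = 2+7 = 9
ES_D = 2; EF_D = 2+6 = 8
ES_E = max(EF_B=15, EF_C=9, EF_D=8) = 15; EF_E = 15+8 = 23
Expected project duration μ = 23 weeks. Critical path: A → B → E.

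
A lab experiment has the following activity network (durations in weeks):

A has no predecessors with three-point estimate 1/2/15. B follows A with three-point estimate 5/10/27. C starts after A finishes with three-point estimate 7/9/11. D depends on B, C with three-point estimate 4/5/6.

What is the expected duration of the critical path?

21 weeks

te_A = (1 + 4·2 + 15)/6 = 24/6 = 4
te_B = (5 + 4·10 + 27)/6 = 72/6 = 12
te_C = (7 + 4·9 + 11)/6 = 54/6 = 9
te_D = (4 + 4·5 + 6)/6 = 30/6 = 5

Forward pass:
ES_A = 0; EF_A = 4
ES_B = 4; EF_B = 4+12 = 16
ES_C = 4; EF_C = 4+9 = 13
ES_D = max(EF_B=16, EF_C=13) = 16; EF_D = 16+5 = 21
Expected project duration μ = 21 weeks. Critical path: A → B → D.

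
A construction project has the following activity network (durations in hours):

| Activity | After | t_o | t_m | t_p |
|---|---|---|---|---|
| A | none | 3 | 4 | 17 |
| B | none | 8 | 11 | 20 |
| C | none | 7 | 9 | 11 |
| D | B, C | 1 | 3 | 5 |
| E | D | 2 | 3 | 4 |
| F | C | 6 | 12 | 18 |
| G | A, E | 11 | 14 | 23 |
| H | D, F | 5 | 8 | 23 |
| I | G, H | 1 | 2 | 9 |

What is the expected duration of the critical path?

te_A = (3 + 4·4 + 17)/6 = 36/6 = 6
te_B = (8 + 4·11 + 20)/6 = 72/6 = 12
te_C = (7 + 4·9 + 11)/6 = 54/6 = 9
te_D = (1 + 4·3 + 5)/6 = 18/6 = 3
te_E = (2 + 4·3 + 4)/6 = 18/6 = 3
te_F = (6 + 4·12 + 18)/6 = 72/6 = 12
te_G = (11 + 4·14 + 23)/6 = 90/6 = 15
te_H = (5 + 4·8 + 23)/6 = 60/6 = 10
te_I = (1 + 4·2 + 9)/6 = 18/6 = 3

Forward pass:
ES_A = 0; EF_A = 6
ES_B = 0; EF_B = 12
ES_C = 0; EF_C = 9
ES_D = max(EF_B=12, EF_C=9) = 12; EF_D = 12+3 = 15
ES_E = 15; EF_E = 15+3 = 18
ES_F = 9; EF_F = 9+12 = 21
ES_G = max(EF_A=6, EF_E=18) = 18; EF_G = 18+15 = 33
ES_H = max(EF_D=15, EF_F=21) = 21; EF_H = 21+10 = 31
ES_I = max(EF_G=33, EF_H=31) = 33; EF_I = 33+3 = 36
Expected project duration μ = 36 hours. Critical path: B → D → E → G → I.

36 hours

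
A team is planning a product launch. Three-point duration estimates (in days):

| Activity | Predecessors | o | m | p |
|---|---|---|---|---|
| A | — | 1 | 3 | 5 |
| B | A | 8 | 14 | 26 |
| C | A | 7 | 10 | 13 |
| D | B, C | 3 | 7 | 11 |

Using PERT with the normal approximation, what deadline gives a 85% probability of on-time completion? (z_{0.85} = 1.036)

te_A = (1 + 4·3 + 5)/6 = 18/6 = 3; σ²_A = ((5−1)/6)² = 0.444
te_B = (8 + 4·14 + 26)/6 = 90/6 = 15; σ²_B = ((26−8)/6)² = 9.000
te_C = (7 + 4·10 + 13)/6 = 60/6 = 10; σ²_C = ((13−7)/6)² = 1.000
te_D = (3 + 4·7 + 11)/6 = 42/6 = 7; σ²_D = ((11−3)/6)² = 1.778

Forward pass:
ES_A = 0; EF_A = 3
ES_B = 3; EF_B = 3+15 = 18
ES_C = 3; EF_C = 3+10 = 13
ES_D = max(EF_B=18, EF_C=13) = 18; EF_D = 18+7 = 25
Expected project duration μ = 25 days. Critical path: A → B → D.

Variance along critical path = 0.444 + 9.000 + 1.778 = 11.222; σ = 3.350 days.
D = μ + z·σ = 25 + 1.036·3.350 = 28.5 days

28.5 days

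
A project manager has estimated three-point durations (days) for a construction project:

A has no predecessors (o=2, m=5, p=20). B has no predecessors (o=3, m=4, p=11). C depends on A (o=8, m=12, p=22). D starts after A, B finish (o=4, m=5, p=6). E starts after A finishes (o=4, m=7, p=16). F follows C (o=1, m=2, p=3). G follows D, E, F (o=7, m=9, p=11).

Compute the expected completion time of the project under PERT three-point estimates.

31 days

te_A = (2 + 4·5 + 20)/6 = 42/6 = 7
te_B = (3 + 4·4 + 11)/6 = 30/6 = 5
te_C = (8 + 4·12 + 22)/6 = 78/6 = 13
te_D = (4 + 4·5 + 6)/6 = 30/6 = 5
te_E = (4 + 4·7 + 16)/6 = 48/6 = 8
te_F = (1 + 4·2 + 3)/6 = 12/6 = 2
te_G = (7 + 4·9 + 11)/6 = 54/6 = 9

Forward pass:
ES_A = 0; EF_A = 7
ES_B = 0; EF_B = 5
ES_C = 7; EF_C = 7+13 = 20
ES_D = max(EF_A=7, EF_B=5) = 7; EF_D = 7+5 = 12
ES_E = 7; EF_E = 7+8 = 15
ES_F = 20; EF_F = 20+2 = 22
ES_G = max(EF_D=12, EF_E=15, EF_F=22) = 22; EF_G = 22+9 = 31
Expected project duration μ = 31 days. Critical path: A → C → F → G.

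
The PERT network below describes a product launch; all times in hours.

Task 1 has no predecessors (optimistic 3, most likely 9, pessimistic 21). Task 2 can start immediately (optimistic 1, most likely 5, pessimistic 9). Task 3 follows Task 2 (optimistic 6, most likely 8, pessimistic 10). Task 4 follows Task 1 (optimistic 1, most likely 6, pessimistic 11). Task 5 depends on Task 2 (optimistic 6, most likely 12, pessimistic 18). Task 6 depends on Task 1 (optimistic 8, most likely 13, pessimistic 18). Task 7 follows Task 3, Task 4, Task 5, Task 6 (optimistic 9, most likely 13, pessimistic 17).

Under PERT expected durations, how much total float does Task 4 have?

te_Task 1 = (3 + 4·9 + 21)/6 = 60/6 = 10
te_Task 2 = (1 + 4·5 + 9)/6 = 30/6 = 5
te_Task 3 = (6 + 4·8 + 10)/6 = 48/6 = 8
te_Task 4 = (1 + 4·6 + 11)/6 = 36/6 = 6
te_Task 5 = (6 + 4·12 + 18)/6 = 72/6 = 12
te_Task 6 = (8 + 4·13 + 18)/6 = 78/6 = 13
te_Task 7 = (9 + 4·13 + 17)/6 = 78/6 = 13

Forward pass:
ES_Task 1 = 0; EF_Task 1 = 10
ES_Task 2 = 0; EF_Task 2 = 5
ES_Task 3 = 5; EF_Task 3 = 5+8 = 13
ES_Task 4 = 10; EF_Task 4 = 10+6 = 16
ES_Task 5 = 5; EF_Task 5 = 5+12 = 17
ES_Task 6 = 10; EF_Task 6 = 10+13 = 23
ES_Task 7 = max(EF_Task 3=13, EF_Task 4=16, EF_Task 5=17, EF_Task 6=23) = 23; EF_Task 7 = 23+13 = 36
Expected project duration μ = 36 hours. Critical path: Task 1 → Task 6 → Task 7.

Backward pass:
LF_Task 7 = 36; LS_Task 7 = 36−13 = 23
LF_Task 6 = LS_Task 7 = 23; LS_Task 6 = 23−13 = 10
LF_Task 5 = LS_Task 7 = 23; LS_Task 5 = 23−12 = 11
LF_Task 4 = LS_Task 7 = 23; LS_Task 4 = 23−6 = 17
LF_Task 3 = LS_Task 7 = 23; LS_Task 3 = 23−8 = 15
LF_Task 2 = min(LS_Task 3=15, LS_Task 5=11) = 11; LS_Task 2 = 11−5 = 6
LF_Task 1 = min(LS_Task 4=17, LS_Task 6=10) = 10; LS_Task 1 = 10−10 = 0
Slack_Task 4 = LS_Task 4 − ES_Task 4 = 17 − 10 = 7

7 hours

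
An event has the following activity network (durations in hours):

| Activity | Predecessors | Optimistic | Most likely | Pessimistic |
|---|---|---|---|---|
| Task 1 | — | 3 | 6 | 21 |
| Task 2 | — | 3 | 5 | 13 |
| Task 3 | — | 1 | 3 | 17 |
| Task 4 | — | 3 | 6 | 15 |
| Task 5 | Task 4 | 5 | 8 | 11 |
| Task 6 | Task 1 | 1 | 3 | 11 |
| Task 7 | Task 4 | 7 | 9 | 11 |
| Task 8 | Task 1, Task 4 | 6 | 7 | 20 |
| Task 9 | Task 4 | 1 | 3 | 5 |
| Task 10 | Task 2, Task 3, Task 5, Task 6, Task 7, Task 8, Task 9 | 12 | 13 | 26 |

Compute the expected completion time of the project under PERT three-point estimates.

te_Task 1 = (3 + 4·6 + 21)/6 = 48/6 = 8
te_Task 2 = (3 + 4·5 + 13)/6 = 36/6 = 6
te_Task 3 = (1 + 4·3 + 17)/6 = 30/6 = 5
te_Task 4 = (3 + 4·6 + 15)/6 = 42/6 = 7
te_Task 5 = (5 + 4·8 + 11)/6 = 48/6 = 8
te_Task 6 = (1 + 4·3 + 11)/6 = 24/6 = 4
te_Task 7 = (7 + 4·9 + 11)/6 = 54/6 = 9
te_Task 8 = (6 + 4·7 + 20)/6 = 54/6 = 9
te_Task 9 = (1 + 4·3 + 5)/6 = 18/6 = 3
te_Task 10 = (12 + 4·13 + 26)/6 = 90/6 = 15

Forward pass:
ES_Task 1 = 0; EF_Task 1 = 8
ES_Task 2 = 0; EF_Task 2 = 6
ES_Task 3 = 0; EF_Task 3 = 5
ES_Task 4 = 0; EF_Task 4 = 7
ES_Task 5 = 7; EF_Task 5 = 7+8 = 15
ES_Task 6 = 8; EF_Task 6 = 8+4 = 12
ES_Task 7 = 7; EF_Task 7 = 7+9 = 16
ES_Task 8 = max(EF_Task 1=8, EF_Task 4=7) = 8; EF_Task 8 = 8+9 = 17
ES_Task 9 = 7; EF_Task 9 = 7+3 = 10
ES_Task 10 = max(EF_Task 2=6, EF_Task 3=5, EF_Task 5=15, EF_Task 6=12, EF_Task 7=16, EF_Task 8=17, EF_Task 9=10) = 17; EF_Task 10 = 17+15 = 32
Expected project duration μ = 32 hours. Critical path: Task 1 → Task 8 → Task 10.

32 hours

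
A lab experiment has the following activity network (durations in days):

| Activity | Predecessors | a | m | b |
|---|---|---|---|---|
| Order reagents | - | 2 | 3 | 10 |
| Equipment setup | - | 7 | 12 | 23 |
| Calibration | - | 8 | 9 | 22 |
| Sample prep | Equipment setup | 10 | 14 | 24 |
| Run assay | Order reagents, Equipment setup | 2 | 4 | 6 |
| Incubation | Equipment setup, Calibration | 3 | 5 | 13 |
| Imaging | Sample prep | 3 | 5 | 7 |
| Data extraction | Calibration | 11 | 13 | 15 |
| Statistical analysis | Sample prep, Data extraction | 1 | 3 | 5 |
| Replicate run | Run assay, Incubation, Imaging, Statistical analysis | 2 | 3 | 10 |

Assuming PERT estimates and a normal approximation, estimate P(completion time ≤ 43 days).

te_Order reagents = (2 + 4·3 + 10)/6 = 24/6 = 4; σ²_Order reagents = ((10−2)/6)² = 1.778
te_Equipment setup = (7 + 4·12 + 23)/6 = 78/6 = 13; σ²_Equipment setup = ((23−7)/6)² = 7.111
te_Calibration = (8 + 4·9 + 22)/6 = 66/6 = 11; σ²_Calibration = ((22−8)/6)² = 5.444
te_Sample prep = (10 + 4·14 + 24)/6 = 90/6 = 15; σ²_Sample prep = ((24−10)/6)² = 5.444
te_Run assay = (2 + 4·4 + 6)/6 = 24/6 = 4; σ²_Run assay = ((6−2)/6)² = 0.444
te_Incubation = (3 + 4·5 + 13)/6 = 36/6 = 6; σ²_Incubation = ((13−3)/6)² = 2.778
te_Imaging = (3 + 4·5 + 7)/6 = 30/6 = 5; σ²_Imaging = ((7−3)/6)² = 0.444
te_Data extraction = (11 + 4·13 + 15)/6 = 78/6 = 13; σ²_Data extraction = ((15−11)/6)² = 0.444
te_Statistical analysis = (1 + 4·3 + 5)/6 = 18/6 = 3; σ²_Statistical analysis = ((5−1)/6)² = 0.444
te_Replicate run = (2 + 4·3 + 10)/6 = 24/6 = 4; σ²_Replicate run = ((10−2)/6)² = 1.778

Forward pass:
ES_Order reagents = 0; EF_Order reagents = 4
ES_Equipment setup = 0; EF_Equipment setup = 13
ES_Calibration = 0; EF_Calibration = 11
ES_Sample prep = 13; EF_Sample prep = 13+15 = 28
ES_Run assay = max(EF_Order reagents=4, EF_Equipment setup=13) = 13; EF_Run assay = 13+4 = 17
ES_Incubation = max(EF_Equipment setup=13, EF_Calibration=11) = 13; EF_Incubation = 13+6 = 19
ES_Imaging = 28; EF_Imaging = 28+5 = 33
ES_Data extraction = 11; EF_Data extraction = 11+13 = 24
ES_Statistical analysis = max(EF_Sample prep=28, EF_Data extraction=24) = 28; EF_Statistical analysis = 28+3 = 31
ES_Replicate run = max(EF_Run assay=17, EF_Incubation=19, EF_Imaging=33, EF_Statistical analysis=31) = 33; EF_Replicate run = 33+4 = 37
Expected project duration μ = 37 days. Critical path: Equipment setup → Sample prep → Imaging → Replicate run.

Variance along critical path = 7.111 + 5.444 + 0.444 + 1.778 = 14.778; σ = √14.778 = 3.844 days.
Z = (43 − 37) / 3.844 = 1.561
P(T ≤ 43) = Φ(1.561) ≈ 0.941

0.941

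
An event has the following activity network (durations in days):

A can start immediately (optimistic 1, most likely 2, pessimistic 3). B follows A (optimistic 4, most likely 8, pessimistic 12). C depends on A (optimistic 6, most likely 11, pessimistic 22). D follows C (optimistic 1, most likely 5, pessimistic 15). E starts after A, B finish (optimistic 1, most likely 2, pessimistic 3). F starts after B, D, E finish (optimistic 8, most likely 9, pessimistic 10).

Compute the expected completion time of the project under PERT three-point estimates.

te_A = (1 + 4·2 + 3)/6 = 12/6 = 2
te_B = (4 + 4·8 + 12)/6 = 48/6 = 8
te_C = (6 + 4·11 + 22)/6 = 72/6 = 12
te_D = (1 + 4·5 + 15)/6 = 36/6 = 6
te_E = (1 + 4·2 + 3)/6 = 12/6 = 2
te_F = (8 + 4·9 + 10)/6 = 54/6 = 9

Forward pass:
ES_A = 0; EF_A = 2
ES_B = 2; EF_B = 2+8 = 10
ES_C = 2; EF_C = 2+12 = 14
ES_D = 14; EF_D = 14+6 = 20
ES_E = max(EF_A=2, EF_B=10) = 10; EF_E = 10+2 = 12
ES_F = max(EF_B=10, EF_D=20, EF_E=12) = 20; EF_F = 20+9 = 29
Expected project duration μ = 29 days. Critical path: A → C → D → F.

29 days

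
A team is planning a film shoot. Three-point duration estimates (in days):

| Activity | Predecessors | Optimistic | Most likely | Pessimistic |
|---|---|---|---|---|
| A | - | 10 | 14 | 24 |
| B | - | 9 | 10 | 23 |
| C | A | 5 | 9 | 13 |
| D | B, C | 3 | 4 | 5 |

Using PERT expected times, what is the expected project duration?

te_A = (10 + 4·14 + 24)/6 = 90/6 = 15
te_B = (9 + 4·10 + 23)/6 = 72/6 = 12
te_C = (5 + 4·9 + 13)/6 = 54/6 = 9
te_D = (3 + 4·4 + 5)/6 = 24/6 = 4

Forward pass:
ES_A = 0; EF_A = 15
ES_B = 0; EF_B = 12
ES_C = 15; EF_C = 15+9 = 24
ES_D = max(EF_B=12, EF_C=24) = 24; EF_D = 24+4 = 28
Expected project duration μ = 28 days. Critical path: A → C → D.

28 days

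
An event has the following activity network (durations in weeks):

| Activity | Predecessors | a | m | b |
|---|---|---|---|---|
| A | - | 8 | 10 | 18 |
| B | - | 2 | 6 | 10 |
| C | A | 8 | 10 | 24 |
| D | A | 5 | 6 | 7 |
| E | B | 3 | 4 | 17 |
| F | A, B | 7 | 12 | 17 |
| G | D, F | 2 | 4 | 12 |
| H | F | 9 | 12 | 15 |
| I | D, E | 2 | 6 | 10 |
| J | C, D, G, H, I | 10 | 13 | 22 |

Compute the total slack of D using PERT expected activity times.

12 weeks

te_A = (8 + 4·10 + 18)/6 = 66/6 = 11
te_B = (2 + 4·6 + 10)/6 = 36/6 = 6
te_C = (8 + 4·10 + 24)/6 = 72/6 = 12
te_D = (5 + 4·6 + 7)/6 = 36/6 = 6
te_E = (3 + 4·4 + 17)/6 = 36/6 = 6
te_F = (7 + 4·12 + 17)/6 = 72/6 = 12
te_G = (2 + 4·4 + 12)/6 = 30/6 = 5
te_H = (9 + 4·12 + 15)/6 = 72/6 = 12
te_I = (2 + 4·6 + 10)/6 = 36/6 = 6
te_J = (10 + 4·13 + 22)/6 = 84/6 = 14

Forward pass:
ES_A = 0; EF_A = 11
ES_B = 0; EF_B = 6
ES_C = 11; EF_C = 11+12 = 23
ES_D = 11; EF_D = 11+6 = 17
ES_E = 6; EF_E = 6+6 = 12
ES_F = max(EF_A=11, EF_B=6) = 11; EF_F = 11+12 = 23
ES_G = max(EF_D=17, EF_F=23) = 23; EF_G = 23+5 = 28
ES_H = 23; EF_H = 23+12 = 35
ES_I = max(EF_D=17, EF_E=12) = 17; EF_I = 17+6 = 23
ES_J = max(EF_C=23, EF_D=17, EF_G=28, EF_H=35, EF_I=23) = 35; EF_J = 35+14 = 49
Expected project duration μ = 49 weeks. Critical path: A → F → H → J.

Backward pass:
LF_J = 49; LS_J = 49−14 = 35
LF_I = LS_J = 35; LS_I = 35−6 = 29
LF_H = LS_J = 35; LS_H = 35−12 = 23
LF_G = LS_J = 35; LS_G = 35−5 = 30
LF_F = min(LS_G=30, LS_H=23) = 23; LS_F = 23−12 = 11
LF_E = LS_I = 29; LS_E = 29−6 = 23
LF_D = min(LS_G=30, LS_I=29, LS_J=35) = 29; LS_D = 29−6 = 23
LF_C = LS_J = 35; LS_C = 35−12 = 23
LF_B = min(LS_E=23, LS_F=11) = 11; LS_B = 11−6 = 5
LF_A = min(LS_C=23, LS_D=23, LS_F=11) = 11; LS_A = 11−11 = 0
Slack_D = LS_D − ES_D = 23 − 11 = 12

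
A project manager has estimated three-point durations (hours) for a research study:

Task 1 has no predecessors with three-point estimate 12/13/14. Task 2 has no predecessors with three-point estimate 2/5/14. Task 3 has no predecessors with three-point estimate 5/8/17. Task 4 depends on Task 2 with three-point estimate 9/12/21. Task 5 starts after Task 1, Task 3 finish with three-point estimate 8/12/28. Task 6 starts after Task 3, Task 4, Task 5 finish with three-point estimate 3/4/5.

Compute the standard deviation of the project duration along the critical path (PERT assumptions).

3.37 hours

te_Task 1 = (12 + 4·13 + 14)/6 = 78/6 = 13; σ²_Task 1 = ((14−12)/6)² = 0.111
te_Task 2 = (2 + 4·5 + 14)/6 = 36/6 = 6; σ²_Task 2 = ((14−2)/6)² = 4.000
te_Task 3 = (5 + 4·8 + 17)/6 = 54/6 = 9; σ²_Task 3 = ((17−5)/6)² = 4.000
te_Task 4 = (9 + 4·12 + 21)/6 = 78/6 = 13; σ²_Task 4 = ((21−9)/6)² = 4.000
te_Task 5 = (8 + 4·12 + 28)/6 = 84/6 = 14; σ²_Task 5 = ((28−8)/6)² = 11.111
te_Task 6 = (3 + 4·4 + 5)/6 = 24/6 = 4; σ²_Task 6 = ((5−3)/6)² = 0.111

Forward pass:
ES_Task 1 = 0; EF_Task 1 = 13
ES_Task 2 = 0; EF_Task 2 = 6
ES_Task 3 = 0; EF_Task 3 = 9
ES_Task 4 = 6; EF_Task 4 = 6+13 = 19
ES_Task 5 = max(EF_Task 1=13, EF_Task 3=9) = 13; EF_Task 5 = 13+14 = 27
ES_Task 6 = max(EF_Task 3=9, EF_Task 4=19, EF_Task 5=27) = 27; EF_Task 6 = 27+4 = 31
Expected project duration μ = 31 hours. Critical path: Task 1 → Task 5 → Task 6.

Variance along critical path = 0.111 + 11.111 + 0.111 = 11.333
σ = √11.333 = 3.367 hours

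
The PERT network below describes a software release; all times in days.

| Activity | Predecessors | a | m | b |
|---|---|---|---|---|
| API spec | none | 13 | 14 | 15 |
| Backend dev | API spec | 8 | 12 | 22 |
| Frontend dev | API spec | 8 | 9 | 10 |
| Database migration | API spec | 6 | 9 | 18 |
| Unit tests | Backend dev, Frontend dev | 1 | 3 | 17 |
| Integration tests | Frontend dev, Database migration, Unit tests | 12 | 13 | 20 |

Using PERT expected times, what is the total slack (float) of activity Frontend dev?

4 days

te_API spec = (13 + 4·14 + 15)/6 = 84/6 = 14
te_Backend dev = (8 + 4·12 + 22)/6 = 78/6 = 13
te_Frontend dev = (8 + 4·9 + 10)/6 = 54/6 = 9
te_Database migration = (6 + 4·9 + 18)/6 = 60/6 = 10
te_Unit tests = (1 + 4·3 + 17)/6 = 30/6 = 5
te_Integration tests = (12 + 4·13 + 20)/6 = 84/6 = 14

Forward pass:
ES_API spec = 0; EF_API spec = 14
ES_Backend dev = 14; EF_Backend dev = 14+13 = 27
ES_Frontend dev = 14; EF_Frontend dev = 14+9 = 23
ES_Database migration = 14; EF_Database migration = 14+10 = 24
ES_Unit tests = max(EF_Backend dev=27, EF_Frontend dev=23) = 27; EF_Unit tests = 27+5 = 32
ES_Integration tests = max(EF_Frontend dev=23, EF_Database migration=24, EF_Unit tests=32) = 32; EF_Integration tests = 32+14 = 46
Expected project duration μ = 46 days. Critical path: API spec → Backend dev → Unit tests → Integration tests.

Backward pass:
LF_Integration tests = 46; LS_Integration tests = 46−14 = 32
LF_Unit tests = LS_Integration tests = 32; LS_Unit tests = 32−5 = 27
LF_Database migration = LS_Integration tests = 32; LS_Database migration = 32−10 = 22
LF_Frontend dev = min(LS_Unit tests=27, LS_Integration tests=32) = 27; LS_Frontend dev = 27−9 = 18
LF_Backend dev = LS_Unit tests = 27; LS_Backend dev = 27−13 = 14
LF_API spec = min(LS_Backend dev=14, LS_Frontend dev=18, LS_Database migration=22) = 14; LS_API spec = 14−14 = 0
Slack_Frontend dev = LS_Frontend dev − ES_Frontend dev = 18 − 14 = 4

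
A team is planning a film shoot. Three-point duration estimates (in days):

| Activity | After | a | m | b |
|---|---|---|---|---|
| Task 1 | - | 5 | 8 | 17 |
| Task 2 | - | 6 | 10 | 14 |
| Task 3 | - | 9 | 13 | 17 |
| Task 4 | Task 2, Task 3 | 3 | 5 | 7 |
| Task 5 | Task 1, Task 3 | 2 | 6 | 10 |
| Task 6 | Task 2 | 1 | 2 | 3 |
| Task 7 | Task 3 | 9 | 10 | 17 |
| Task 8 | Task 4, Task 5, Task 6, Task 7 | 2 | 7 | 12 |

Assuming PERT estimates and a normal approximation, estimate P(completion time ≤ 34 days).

te_Task 1 = (5 + 4·8 + 17)/6 = 54/6 = 9; σ²_Task 1 = ((17−5)/6)² = 4.000
te_Task 2 = (6 + 4·10 + 14)/6 = 60/6 = 10; σ²_Task 2 = ((14−6)/6)² = 1.778
te_Task 3 = (9 + 4·13 + 17)/6 = 78/6 = 13; σ²_Task 3 = ((17−9)/6)² = 1.778
te_Task 4 = (3 + 4·5 + 7)/6 = 30/6 = 5; σ²_Task 4 = ((7−3)/6)² = 0.444
te_Task 5 = (2 + 4·6 + 10)/6 = 36/6 = 6; σ²_Task 5 = ((10−2)/6)² = 1.778
te_Task 6 = (1 + 4·2 + 3)/6 = 12/6 = 2; σ²_Task 6 = ((3−1)/6)² = 0.111
te_Task 7 = (9 + 4·10 + 17)/6 = 66/6 = 11; σ²_Task 7 = ((17−9)/6)² = 1.778
te_Task 8 = (2 + 4·7 + 12)/6 = 42/6 = 7; σ²_Task 8 = ((12−2)/6)² = 2.778

Forward pass:
ES_Task 1 = 0; EF_Task 1 = 9
ES_Task 2 = 0; EF_Task 2 = 10
ES_Task 3 = 0; EF_Task 3 = 13
ES_Task 4 = max(EF_Task 2=10, EF_Task 3=13) = 13; EF_Task 4 = 13+5 = 18
ES_Task 5 = max(EF_Task 1=9, EF_Task 3=13) = 13; EF_Task 5 = 13+6 = 19
ES_Task 6 = 10; EF_Task 6 = 10+2 = 12
ES_Task 7 = 13; EF_Task 7 = 13+11 = 24
ES_Task 8 = max(EF_Task 4=18, EF_Task 5=19, EF_Task 6=12, EF_Task 7=24) = 24; EF_Task 8 = 24+7 = 31
Expected project duration μ = 31 days. Critical path: Task 3 → Task 7 → Task 8.

Variance along critical path = 1.778 + 1.778 + 2.778 = 6.333; σ = √6.333 = 2.517 days.
Z = (34 − 31) / 2.517 = 1.192
P(T ≤ 34) = Φ(1.192) ≈ 0.883

0.883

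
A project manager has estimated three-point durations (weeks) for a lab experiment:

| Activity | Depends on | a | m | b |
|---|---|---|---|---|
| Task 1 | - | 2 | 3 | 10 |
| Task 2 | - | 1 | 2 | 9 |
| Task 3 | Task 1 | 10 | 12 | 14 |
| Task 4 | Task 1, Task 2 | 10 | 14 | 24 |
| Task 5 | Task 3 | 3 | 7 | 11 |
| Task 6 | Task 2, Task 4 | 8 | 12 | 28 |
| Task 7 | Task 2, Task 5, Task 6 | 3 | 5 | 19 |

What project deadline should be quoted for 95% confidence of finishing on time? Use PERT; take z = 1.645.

48.3 weeks

te_Task 1 = (2 + 4·3 + 10)/6 = 24/6 = 4; σ²_Task 1 = ((10−2)/6)² = 1.778
te_Task 2 = (1 + 4·2 + 9)/6 = 18/6 = 3; σ²_Task 2 = ((9−1)/6)² = 1.778
te_Task 3 = (10 + 4·12 + 14)/6 = 72/6 = 12; σ²_Task 3 = ((14−10)/6)² = 0.444
te_Task 4 = (10 + 4·14 + 24)/6 = 90/6 = 15; σ²_Task 4 = ((24−10)/6)² = 5.444
te_Task 5 = (3 + 4·7 + 11)/6 = 42/6 = 7; σ²_Task 5 = ((11−3)/6)² = 1.778
te_Task 6 = (8 + 4·12 + 28)/6 = 84/6 = 14; σ²_Task 6 = ((28−8)/6)² = 11.111
te_Task 7 = (3 + 4·5 + 19)/6 = 42/6 = 7; σ²_Task 7 = ((19−3)/6)² = 7.111

Forward pass:
ES_Task 1 = 0; EF_Task 1 = 4
ES_Task 2 = 0; EF_Task 2 = 3
ES_Task 3 = 4; EF_Task 3 = 4+12 = 16
ES_Task 4 = max(EF_Task 1=4, EF_Task 2=3) = 4; EF_Task 4 = 4+15 = 19
ES_Task 5 = 16; EF_Task 5 = 16+7 = 23
ES_Task 6 = max(EF_Task 2=3, EF_Task 4=19) = 19; EF_Task 6 = 19+14 = 33
ES_Task 7 = max(EF_Task 2=3, EF_Task 5=23, EF_Task 6=33) = 33; EF_Task 7 = 33+7 = 40
Expected project duration μ = 40 weeks. Critical path: Task 1 → Task 4 → Task 6 → Task 7.

Variance along critical path = 1.778 + 5.444 + 11.111 + 7.111 = 25.444; σ = 5.044 weeks.
D = μ + z·σ = 40 + 1.645·5.044 = 48.3 weeks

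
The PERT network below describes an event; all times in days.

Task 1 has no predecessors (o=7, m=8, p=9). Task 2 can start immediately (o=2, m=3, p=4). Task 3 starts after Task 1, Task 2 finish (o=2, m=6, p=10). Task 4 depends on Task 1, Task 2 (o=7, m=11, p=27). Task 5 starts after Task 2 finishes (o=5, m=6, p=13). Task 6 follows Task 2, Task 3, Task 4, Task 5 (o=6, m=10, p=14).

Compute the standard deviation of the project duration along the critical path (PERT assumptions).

te_Task 1 = (7 + 4·8 + 9)/6 = 48/6 = 8; σ²_Task 1 = ((9−7)/6)² = 0.111
te_Task 2 = (2 + 4·3 + 4)/6 = 18/6 = 3; σ²_Task 2 = ((4−2)/6)² = 0.111
te_Task 3 = (2 + 4·6 + 10)/6 = 36/6 = 6; σ²_Task 3 = ((10−2)/6)² = 1.778
te_Task 4 = (7 + 4·11 + 27)/6 = 78/6 = 13; σ²_Task 4 = ((27−7)/6)² = 11.111
te_Task 5 = (5 + 4·6 + 13)/6 = 42/6 = 7; σ²_Task 5 = ((13−5)/6)² = 1.778
te_Task 6 = (6 + 4·10 + 14)/6 = 60/6 = 10; σ²_Task 6 = ((14−6)/6)² = 1.778

Forward pass:
ES_Task 1 = 0; EF_Task 1 = 8
ES_Task 2 = 0; EF_Task 2 = 3
ES_Task 3 = max(EF_Task 1=8, EF_Task 2=3) = 8; EF_Task 3 = 8+6 = 14
ES_Task 4 = max(EF_Task 1=8, EF_Task 2=3) = 8; EF_Task 4 = 8+13 = 21
ES_Task 5 = 3; EF_Task 5 = 3+7 = 10
ES_Task 6 = max(EF_Task 2=3, EF_Task 3=14, EF_Task 4=21, EF_Task 5=10) = 21; EF_Task 6 = 21+10 = 31
Expected project duration μ = 31 days. Critical path: Task 1 → Task 4 → Task 6.

Variance along critical path = 0.111 + 11.111 + 1.778 = 13.000
σ = √13.000 = 3.606 days

3.61 days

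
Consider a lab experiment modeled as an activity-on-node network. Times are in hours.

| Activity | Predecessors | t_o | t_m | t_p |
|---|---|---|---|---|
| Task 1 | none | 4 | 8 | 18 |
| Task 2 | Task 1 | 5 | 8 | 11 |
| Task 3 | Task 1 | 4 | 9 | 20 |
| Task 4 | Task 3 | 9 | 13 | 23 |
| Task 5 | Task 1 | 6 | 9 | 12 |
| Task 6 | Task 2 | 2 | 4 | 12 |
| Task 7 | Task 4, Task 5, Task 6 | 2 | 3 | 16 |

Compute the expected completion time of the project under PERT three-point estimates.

38 hours

te_Task 1 = (4 + 4·8 + 18)/6 = 54/6 = 9
te_Task 2 = (5 + 4·8 + 11)/6 = 48/6 = 8
te_Task 3 = (4 + 4·9 + 20)/6 = 60/6 = 10
te_Task 4 = (9 + 4·13 + 23)/6 = 84/6 = 14
te_Task 5 = (6 + 4·9 + 12)/6 = 54/6 = 9
te_Task 6 = (2 + 4·4 + 12)/6 = 30/6 = 5
te_Task 7 = (2 + 4·3 + 16)/6 = 30/6 = 5

Forward pass:
ES_Task 1 = 0; EF_Task 1 = 9
ES_Task 2 = 9; EF_Task 2 = 9+8 = 17
ES_Task 3 = 9; EF_Task 3 = 9+10 = 19
ES_Task 4 = 19; EF_Task 4 = 19+14 = 33
ES_Task 5 = 9; EF_Task 5 = 9+9 = 18
ES_Task 6 = 17; EF_Task 6 = 17+5 = 22
ES_Task 7 = max(EF_Task 4=33, EF_Task 5=18, EF_Task 6=22) = 33; EF_Task 7 = 33+5 = 38
Expected project duration μ = 38 hours. Critical path: Task 1 → Task 3 → Task 4 → Task 7.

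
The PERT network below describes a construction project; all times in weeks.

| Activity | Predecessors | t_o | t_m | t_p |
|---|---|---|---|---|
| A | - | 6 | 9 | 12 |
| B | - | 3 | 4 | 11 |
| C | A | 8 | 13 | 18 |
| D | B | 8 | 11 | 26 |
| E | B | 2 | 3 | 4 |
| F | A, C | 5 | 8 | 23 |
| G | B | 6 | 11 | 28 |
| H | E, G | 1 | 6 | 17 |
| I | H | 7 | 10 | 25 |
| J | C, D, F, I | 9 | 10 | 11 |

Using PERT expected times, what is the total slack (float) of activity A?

te_A = (6 + 4·9 + 12)/6 = 54/6 = 9
te_B = (3 + 4·4 + 11)/6 = 30/6 = 5
te_C = (8 + 4·13 + 18)/6 = 78/6 = 13
te_D = (8 + 4·11 + 26)/6 = 78/6 = 13
te_E = (2 + 4·3 + 4)/6 = 18/6 = 3
te_F = (5 + 4·8 + 23)/6 = 60/6 = 10
te_G = (6 + 4·11 + 28)/6 = 78/6 = 13
te_H = (1 + 4·6 + 17)/6 = 42/6 = 7
te_I = (7 + 4·10 + 25)/6 = 72/6 = 12
te_J = (9 + 4·10 + 11)/6 = 60/6 = 10

Forward pass:
ES_A = 0; EF_A = 9
ES_B = 0; EF_B = 5
ES_C = 9; EF_C = 9+13 = 22
ES_D = 5; EF_D = 5+13 = 18
ES_E = 5; EF_E = 5+3 = 8
ES_F = max(EF_A=9, EF_C=22) = 22; EF_F = 22+10 = 32
ES_G = 5; EF_G = 5+13 = 18
ES_H = max(EF_E=8, EF_G=18) = 18; EF_H = 18+7 = 25
ES_I = 25; EF_I = 25+12 = 37
ES_J = max(EF_C=22, EF_D=18, EF_F=32, EF_I=37) = 37; EF_J = 37+10 = 47
Expected project duration μ = 47 weeks. Critical path: B → G → H → I → J.

Backward pass:
LF_J = 47; LS_J = 47−10 = 37
LF_I = LS_J = 37; LS_I = 37−12 = 25
LF_H = LS_I = 25; LS_H = 25−7 = 18
LF_G = LS_H = 18; LS_G = 18−13 = 5
LF_F = LS_J = 37; LS_F = 37−10 = 27
LF_E = LS_H = 18; LS_E = 18−3 = 15
LF_D = LS_J = 37; LS_D = 37−13 = 24
LF_C = min(LS_F=27, LS_J=37) = 27; LS_C = 27−13 = 14
LF_B = min(LS_D=24, LS_E=15, LS_G=5) = 5; LS_B = 5−5 = 0
LF_A = min(LS_C=14, LS_F=27) = 14; LS_A = 14−9 = 5
Slack_A = LS_A − ES_A = 5 − 0 = 5

5 weeks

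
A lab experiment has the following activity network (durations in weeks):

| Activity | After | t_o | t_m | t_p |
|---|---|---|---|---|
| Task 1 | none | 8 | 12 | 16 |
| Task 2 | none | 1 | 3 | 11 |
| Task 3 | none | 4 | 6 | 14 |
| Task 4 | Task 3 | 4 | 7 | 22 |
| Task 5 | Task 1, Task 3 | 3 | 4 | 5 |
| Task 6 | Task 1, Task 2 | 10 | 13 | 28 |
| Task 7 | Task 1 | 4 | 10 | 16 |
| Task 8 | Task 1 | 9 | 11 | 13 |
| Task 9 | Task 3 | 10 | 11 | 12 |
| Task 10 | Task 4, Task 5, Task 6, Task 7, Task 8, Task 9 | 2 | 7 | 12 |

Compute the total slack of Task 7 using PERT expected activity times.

5 weeks

te_Task 1 = (8 + 4·12 + 16)/6 = 72/6 = 12
te_Task 2 = (1 + 4·3 + 11)/6 = 24/6 = 4
te_Task 3 = (4 + 4·6 + 14)/6 = 42/6 = 7
te_Task 4 = (4 + 4·7 + 22)/6 = 54/6 = 9
te_Task 5 = (3 + 4·4 + 5)/6 = 24/6 = 4
te_Task 6 = (10 + 4·13 + 28)/6 = 90/6 = 15
te_Task 7 = (4 + 4·10 + 16)/6 = 60/6 = 10
te_Task 8 = (9 + 4·11 + 13)/6 = 66/6 = 11
te_Task 9 = (10 + 4·11 + 12)/6 = 66/6 = 11
te_Task 10 = (2 + 4·7 + 12)/6 = 42/6 = 7

Forward pass:
ES_Task 1 = 0; EF_Task 1 = 12
ES_Task 2 = 0; EF_Task 2 = 4
ES_Task 3 = 0; EF_Task 3 = 7
ES_Task 4 = 7; EF_Task 4 = 7+9 = 16
ES_Task 5 = max(EF_Task 1=12, EF_Task 3=7) = 12; EF_Task 5 = 12+4 = 16
ES_Task 6 = max(EF_Task 1=12, EF_Task 2=4) = 12; EF_Task 6 = 12+15 = 27
ES_Task 7 = 12; EF_Task 7 = 12+10 = 22
ES_Task 8 = 12; EF_Task 8 = 12+11 = 23
ES_Task 9 = 7; EF_Task 9 = 7+11 = 18
ES_Task 10 = max(EF_Task 4=16, EF_Task 5=16, EF_Task 6=27, EF_Task 7=22, EF_Task 8=23, EF_Task 9=18) = 27; EF_Task 10 = 27+7 = 34
Expected project duration μ = 34 weeks. Critical path: Task 1 → Task 6 → Task 10.

Backward pass:
LF_Task 10 = 34; LS_Task 10 = 34−7 = 27
LF_Task 9 = LS_Task 10 = 27; LS_Task 9 = 27−11 = 16
LF_Task 8 = LS_Task 10 = 27; LS_Task 8 = 27−11 = 16
LF_Task 7 = LS_Task 10 = 27; LS_Task 7 = 27−10 = 17
LF_Task 6 = LS_Task 10 = 27; LS_Task 6 = 27−15 = 12
LF_Task 5 = LS_Task 10 = 27; LS_Task 5 = 27−4 = 23
LF_Task 4 = LS_Task 10 = 27; LS_Task 4 = 27−9 = 18
LF_Task 3 = min(LS_Task 4=18, LS_Task 5=23, LS_Task 9=16) = 16; LS_Task 3 = 16−7 = 9
LF_Task 2 = LS_Task 6 = 12; LS_Task 2 = 12−4 = 8
LF_Task 1 = min(LS_Task 5=23, LS_Task 6=12, LS_Task 7=17, LS_Task 8=16) = 12; LS_Task 1 = 12−12 = 0
Slack_Task 7 = LS_Task 7 − ES_Task 7 = 17 − 12 = 5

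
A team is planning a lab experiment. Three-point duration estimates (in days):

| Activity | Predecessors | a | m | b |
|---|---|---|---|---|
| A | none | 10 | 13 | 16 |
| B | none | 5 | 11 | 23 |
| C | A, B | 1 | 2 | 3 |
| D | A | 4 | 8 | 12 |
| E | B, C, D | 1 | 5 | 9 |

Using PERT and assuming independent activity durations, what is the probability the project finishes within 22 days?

te_A = (10 + 4·13 + 16)/6 = 78/6 = 13; σ²_A = ((16−10)/6)² = 1.000
te_B = (5 + 4·11 + 23)/6 = 72/6 = 12; σ²_B = ((23−5)/6)² = 9.000
te_C = (1 + 4·2 + 3)/6 = 12/6 = 2; σ²_C = ((3−1)/6)² = 0.111
te_D = (4 + 4·8 + 12)/6 = 48/6 = 8; σ²_D = ((12−4)/6)² = 1.778
te_E = (1 + 4·5 + 9)/6 = 30/6 = 5; σ²_E = ((9−1)/6)² = 1.778

Forward pass:
ES_A = 0; EF_A = 13
ES_B = 0; EF_B = 12
ES_C = max(EF_A=13, EF_B=12) = 13; EF_C = 13+2 = 15
ES_D = 13; EF_D = 13+8 = 21
ES_E = max(EF_B=12, EF_C=15, EF_D=21) = 21; EF_E = 21+5 = 26
Expected project duration μ = 26 days. Critical path: A → D → E.

Variance along critical path = 1.000 + 1.778 + 1.778 = 4.556; σ = √4.556 = 2.134 days.
Z = (22 − 26) / 2.134 = -1.874
P(T ≤ 22) = Φ(-1.874) ≈ 0.030

0.030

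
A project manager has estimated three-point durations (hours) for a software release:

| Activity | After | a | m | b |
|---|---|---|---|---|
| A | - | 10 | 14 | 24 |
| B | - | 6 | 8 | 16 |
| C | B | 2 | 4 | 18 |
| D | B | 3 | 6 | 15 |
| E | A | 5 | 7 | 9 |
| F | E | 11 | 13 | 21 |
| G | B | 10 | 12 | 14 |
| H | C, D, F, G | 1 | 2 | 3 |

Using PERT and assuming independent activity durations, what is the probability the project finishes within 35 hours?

te_A = (10 + 4·14 + 24)/6 = 90/6 = 15; σ²_A = ((24−10)/6)² = 5.444
te_B = (6 + 4·8 + 16)/6 = 54/6 = 9; σ²_B = ((16−6)/6)² = 2.778
te_C = (2 + 4·4 + 18)/6 = 36/6 = 6; σ²_C = ((18−2)/6)² = 7.111
te_D = (3 + 4·6 + 15)/6 = 42/6 = 7; σ²_D = ((15−3)/6)² = 4.000
te_E = (5 + 4·7 + 9)/6 = 42/6 = 7; σ²_E = ((9−5)/6)² = 0.444
te_F = (11 + 4·13 + 21)/6 = 84/6 = 14; σ²_F = ((21−11)/6)² = 2.778
te_G = (10 + 4·12 + 14)/6 = 72/6 = 12; σ²_G = ((14−10)/6)² = 0.444
te_H = (1 + 4·2 + 3)/6 = 12/6 = 2; σ²_H = ((3−1)/6)² = 0.111

Forward pass:
ES_A = 0; EF_A = 15
ES_B = 0; EF_B = 9
ES_C = 9; EF_C = 9+6 = 15
ES_D = 9; EF_D = 9+7 = 16
ES_E = 15; EF_E = 15+7 = 22
ES_F = 22; EF_F = 22+14 = 36
ES_G = 9; EF_G = 9+12 = 21
ES_H = max(EF_C=15, EF_D=16, EF_F=36, EF_G=21) = 36; EF_H = 36+2 = 38
Expected project duration μ = 38 hours. Critical path: A → E → F → H.

Variance along critical path = 5.444 + 0.444 + 2.778 + 0.111 = 8.778; σ = √8.778 = 2.963 hours.
Z = (35 − 38) / 2.963 = -1.013
P(T ≤ 35) = Φ(-1.013) ≈ 0.156

0.156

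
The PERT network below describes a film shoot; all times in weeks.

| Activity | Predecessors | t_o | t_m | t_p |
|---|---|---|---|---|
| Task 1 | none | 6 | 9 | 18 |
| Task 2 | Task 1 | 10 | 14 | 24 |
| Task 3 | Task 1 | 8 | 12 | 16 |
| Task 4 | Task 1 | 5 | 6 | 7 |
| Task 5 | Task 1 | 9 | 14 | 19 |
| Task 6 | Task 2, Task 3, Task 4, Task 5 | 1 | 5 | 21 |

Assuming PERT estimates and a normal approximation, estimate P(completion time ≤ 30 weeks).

0.330

te_Task 1 = (6 + 4·9 + 18)/6 = 60/6 = 10; σ²_Task 1 = ((18−6)/6)² = 4.000
te_Task 2 = (10 + 4·14 + 24)/6 = 90/6 = 15; σ²_Task 2 = ((24−10)/6)² = 5.444
te_Task 3 = (8 + 4·12 + 16)/6 = 72/6 = 12; σ²_Task 3 = ((16−8)/6)² = 1.778
te_Task 4 = (5 + 4·6 + 7)/6 = 36/6 = 6; σ²_Task 4 = ((7−5)/6)² = 0.111
te_Task 5 = (9 + 4·14 + 19)/6 = 84/6 = 14; σ²_Task 5 = ((19−9)/6)² = 2.778
te_Task 6 = (1 + 4·5 + 21)/6 = 42/6 = 7; σ²_Task 6 = ((21−1)/6)² = 11.111

Forward pass:
ES_Task 1 = 0; EF_Task 1 = 10
ES_Task 2 = 10; EF_Task 2 = 10+15 = 25
ES_Task 3 = 10; EF_Task 3 = 10+12 = 22
ES_Task 4 = 10; EF_Task 4 = 10+6 = 16
ES_Task 5 = 10; EF_Task 5 = 10+14 = 24
ES_Task 6 = max(EF_Task 2=25, EF_Task 3=22, EF_Task 4=16, EF_Task 5=24) = 25; EF_Task 6 = 25+7 = 32
Expected project duration μ = 32 weeks. Critical path: Task 1 → Task 2 → Task 6.

Variance along critical path = 4.000 + 5.444 + 11.111 = 20.556; σ = √20.556 = 4.534 weeks.
Z = (30 − 32) / 4.534 = -0.441
P(T ≤ 30) = Φ(-0.441) ≈ 0.330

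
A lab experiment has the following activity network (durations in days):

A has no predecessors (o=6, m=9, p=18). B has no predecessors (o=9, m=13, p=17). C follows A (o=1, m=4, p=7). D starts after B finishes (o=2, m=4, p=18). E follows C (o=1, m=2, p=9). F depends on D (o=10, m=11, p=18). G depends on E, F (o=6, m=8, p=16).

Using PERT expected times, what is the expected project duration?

te_A = (6 + 4·9 + 18)/6 = 60/6 = 10
te_B = (9 + 4·13 + 17)/6 = 78/6 = 13
te_C = (1 + 4·4 + 7)/6 = 24/6 = 4
te_D = (2 + 4·4 + 18)/6 = 36/6 = 6
te_E = (1 + 4·2 + 9)/6 = 18/6 = 3
te_F = (10 + 4·11 + 18)/6 = 72/6 = 12
te_G = (6 + 4·8 + 16)/6 = 54/6 = 9

Forward pass:
ES_A = 0; EF_A = 10
ES_B = 0; EF_B = 13
ES_C = 10; EF_C = 10+4 = 14
ES_D = 13; EF_D = 13+6 = 19
ES_E = 14; EF_E = 14+3 = 17
ES_F = 19; EF_F = 19+12 = 31
ES_G = max(EF_E=17, EF_F=31) = 31; EF_G = 31+9 = 40
Expected project duration μ = 40 days. Critical path: B → D → F → G.

40 days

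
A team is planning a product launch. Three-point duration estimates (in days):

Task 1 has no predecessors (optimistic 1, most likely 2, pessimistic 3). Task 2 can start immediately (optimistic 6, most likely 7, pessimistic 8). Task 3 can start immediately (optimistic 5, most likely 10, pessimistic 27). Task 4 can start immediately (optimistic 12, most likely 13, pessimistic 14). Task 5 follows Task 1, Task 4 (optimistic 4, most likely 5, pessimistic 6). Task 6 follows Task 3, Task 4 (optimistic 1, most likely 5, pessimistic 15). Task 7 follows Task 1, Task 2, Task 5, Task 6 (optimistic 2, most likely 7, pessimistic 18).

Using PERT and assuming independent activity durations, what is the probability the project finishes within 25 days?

te_Task 1 = (1 + 4·2 + 3)/6 = 12/6 = 2; σ²_Task 1 = ((3−1)/6)² = 0.111
te_Task 2 = (6 + 4·7 + 8)/6 = 42/6 = 7; σ²_Task 2 = ((8−6)/6)² = 0.111
te_Task 3 = (5 + 4·10 + 27)/6 = 72/6 = 12; σ²_Task 3 = ((27−5)/6)² = 13.444
te_Task 4 = (12 + 4·13 + 14)/6 = 78/6 = 13; σ²_Task 4 = ((14−12)/6)² = 0.111
te_Task 5 = (4 + 4·5 + 6)/6 = 30/6 = 5; σ²_Task 5 = ((6−4)/6)² = 0.111
te_Task 6 = (1 + 4·5 + 15)/6 = 36/6 = 6; σ²_Task 6 = ((15−1)/6)² = 5.444
te_Task 7 = (2 + 4·7 + 18)/6 = 48/6 = 8; σ²_Task 7 = ((18−2)/6)² = 7.111

Forward pass:
ES_Task 1 = 0; EF_Task 1 = 2
ES_Task 2 = 0; EF_Task 2 = 7
ES_Task 3 = 0; EF_Task 3 = 12
ES_Task 4 = 0; EF_Task 4 = 13
ES_Task 5 = max(EF_Task 1=2, EF_Task 4=13) = 13; EF_Task 5 = 13+5 = 18
ES_Task 6 = max(EF_Task 3=12, EF_Task 4=13) = 13; EF_Task 6 = 13+6 = 19
ES_Task 7 = max(EF_Task 1=2, EF_Task 2=7, EF_Task 5=18, EF_Task 6=19) = 19; EF_Task 7 = 19+8 = 27
Expected project duration μ = 27 days. Critical path: Task 4 → Task 6 → Task 7.

Variance along critical path = 0.111 + 5.444 + 7.111 = 12.667; σ = √12.667 = 3.559 days.
Z = (25 − 27) / 3.559 = -0.562
P(T ≤ 25) = Φ(-0.562) ≈ 0.287

0.287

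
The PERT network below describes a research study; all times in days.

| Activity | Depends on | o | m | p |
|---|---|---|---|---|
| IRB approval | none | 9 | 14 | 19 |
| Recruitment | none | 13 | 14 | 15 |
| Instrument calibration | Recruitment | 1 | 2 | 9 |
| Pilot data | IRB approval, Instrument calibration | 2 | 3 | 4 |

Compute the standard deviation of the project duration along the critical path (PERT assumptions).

te_IRB approval = (9 + 4·14 + 19)/6 = 84/6 = 14; σ²_IRB approval = ((19−9)/6)² = 2.778
te_Recruitment = (13 + 4·14 + 15)/6 = 84/6 = 14; σ²_Recruitment = ((15−13)/6)² = 0.111
te_Instrument calibration = (1 + 4·2 + 9)/6 = 18/6 = 3; σ²_Instrument calibration = ((9−1)/6)² = 1.778
te_Pilot data = (2 + 4·3 + 4)/6 = 18/6 = 3; σ²_Pilot data = ((4−2)/6)² = 0.111

Forward pass:
ES_IRB approval = 0; EF_IRB approval = 14
ES_Recruitment = 0; EF_Recruitment = 14
ES_Instrument calibration = 14; EF_Instrument calibration = 14+3 = 17
ES_Pilot data = max(EF_IRB approval=14, EF_Instrument calibration=17) = 17; EF_Pilot data = 17+3 = 20
Expected project duration μ = 20 days. Critical path: Recruitment → Instrument calibration → Pilot data.

Variance along critical path = 0.111 + 1.778 + 0.111 = 2.000
σ = √2.000 = 1.414 days

1.41 days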